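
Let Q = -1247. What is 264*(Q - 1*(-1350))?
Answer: 27192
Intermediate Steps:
264*(Q - 1*(-1350)) = 264*(-1247 - 1*(-1350)) = 264*(-1247 + 1350) = 264*103 = 27192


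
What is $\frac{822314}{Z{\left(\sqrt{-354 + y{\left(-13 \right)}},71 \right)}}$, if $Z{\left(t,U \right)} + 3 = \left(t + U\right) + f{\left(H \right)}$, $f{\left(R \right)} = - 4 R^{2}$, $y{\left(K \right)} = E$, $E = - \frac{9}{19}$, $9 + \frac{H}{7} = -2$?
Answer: $- \frac{369475547968}{10625336911} - \frac{822314 i \sqrt{127965}}{10625336911} \approx -34.773 - 0.027685 i$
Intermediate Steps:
$H = -77$ ($H = -63 + 7 \left(-2\right) = -63 - 14 = -77$)
$E = - \frac{9}{19}$ ($E = \left(-9\right) \frac{1}{19} = - \frac{9}{19} \approx -0.47368$)
$y{\left(K \right)} = - \frac{9}{19}$
$Z{\left(t,U \right)} = -23719 + U + t$ ($Z{\left(t,U \right)} = -3 - \left(23716 - U - t\right) = -3 + \left(-23716 + U + t\right) = -23719 + U + t$)
$\frac{822314}{Z{\left(\sqrt{-354 + y{\left(-13 \right)}},71 \right)}} = \frac{822314}{-23719 + 71 + \sqrt{-354 - \frac{9}{19}}} = \frac{822314}{-23719 + 71 + \sqrt{- \frac{6735}{19}}} = \frac{822314}{-23719 + 71 + \frac{i \sqrt{127965}}{19}} = \frac{822314}{-23648 + \frac{i \sqrt{127965}}{19}}$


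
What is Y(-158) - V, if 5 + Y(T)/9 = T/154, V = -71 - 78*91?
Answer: 547837/77 ≈ 7114.8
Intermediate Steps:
V = -7169 (V = -71 - 7098 = -7169)
Y(T) = -45 + 9*T/154 (Y(T) = -45 + 9*(T/154) = -45 + 9*T/154)
Y(-158) - V = (-45 + (9/154)*(-158)) - 1*(-7169) = (-45 - 711/77) + 7169 = -4176/77 + 7169 = 547837/77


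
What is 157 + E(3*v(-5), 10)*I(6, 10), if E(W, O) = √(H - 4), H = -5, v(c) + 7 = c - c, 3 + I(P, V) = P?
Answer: 157 + 9*I ≈ 157.0 + 9.0*I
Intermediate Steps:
I(P, V) = -3 + P
v(c) = -7 (v(c) = -7 + (c - c) = -7 + 0 = -7)
E(W, O) = 3*I (E(W, O) = √(-5 - 4) = √(-9) = 3*I)
157 + E(3*v(-5), 10)*I(6, 10) = 157 + (3*I)*(-3 + 6) = 157 + (3*I)*3 = 157 + 9*I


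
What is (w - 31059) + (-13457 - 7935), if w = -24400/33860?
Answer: -88800763/1693 ≈ -52452.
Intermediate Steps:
w = -1220/1693 (w = -24400*1/33860 = -1220/1693 ≈ -0.72061)
(w - 31059) + (-13457 - 7935) = (-1220/1693 - 31059) + (-13457 - 7935) = -52584107/1693 - 21392 = -88800763/1693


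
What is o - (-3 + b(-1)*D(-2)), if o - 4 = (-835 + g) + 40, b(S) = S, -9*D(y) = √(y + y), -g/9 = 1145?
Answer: -11093 - 2*I/9 ≈ -11093.0 - 0.22222*I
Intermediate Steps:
g = -10305 (g = -9*1145 = -10305)
D(y) = -√2*√y/9 (D(y) = -√(y + y)/9 = -√2*√y/9)
o = -11096 (o = 4 + ((-835 - 10305) + 40) = 4 + (-11140 + 40) = 4 - 11100 = -11096)
o - (-3 + b(-1)*D(-2)) = -11096 - (-3 - (-1)*√2*√(-2)/9) = -11096 - (-3 - (-1)*√2*I*√2/9) = -11096 - (-3 - (-2)*I/9) = -11096 - (-3 + 2*I/9) = -11096 + (3 - 2*I/9) = -11093 - 2*I/9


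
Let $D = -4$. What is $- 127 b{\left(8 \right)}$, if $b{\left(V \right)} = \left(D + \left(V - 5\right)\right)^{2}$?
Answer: $-127$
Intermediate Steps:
$b{\left(V \right)} = \left(-9 + V\right)^{2}$ ($b{\left(V \right)} = \left(-4 + \left(V - 5\right)\right)^{2} = \left(-4 + \left(-5 + V\right)\right)^{2} = \left(-9 + V\right)^{2}$)
$- 127 b{\left(8 \right)} = - 127 \left(-9 + 8\right)^{2} = - 127 \left(-1\right)^{2} = \left(-127\right) 1 = -127$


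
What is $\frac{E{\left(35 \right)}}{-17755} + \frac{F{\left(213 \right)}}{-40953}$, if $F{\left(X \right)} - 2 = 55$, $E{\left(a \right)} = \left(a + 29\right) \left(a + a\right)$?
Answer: $- \frac{12298765}{48474701} \approx -0.25372$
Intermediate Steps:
$E{\left(a \right)} = 2 a \left(29 + a\right)$ ($E{\left(a \right)} = \left(29 + a\right) 2 a = 2 a \left(29 + a\right)$)
$F{\left(X \right)} = 57$ ($F{\left(X \right)} = 2 + 55 = 57$)
$\frac{E{\left(35 \right)}}{-17755} + \frac{F{\left(213 \right)}}{-40953} = \frac{2 \cdot 35 \left(29 + 35\right)}{-17755} + \frac{57}{-40953} = 2 \cdot 35 \cdot 64 \left(- \frac{1}{17755}\right) + 57 \left(- \frac{1}{40953}\right) = 4480 \left(- \frac{1}{17755}\right) - \frac{19}{13651} = - \frac{896}{3551} - \frac{19}{13651} = - \frac{12298765}{48474701}$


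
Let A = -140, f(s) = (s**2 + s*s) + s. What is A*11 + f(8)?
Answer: -1404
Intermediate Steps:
f(s) = s + 2*s**2 (f(s) = (s**2 + s**2) + s = 2*s**2 + s = s + 2*s**2)
A*11 + f(8) = -140*11 + 8*(1 + 2*8) = -1540 + 8*(1 + 16) = -1540 + 8*17 = -1540 + 136 = -1404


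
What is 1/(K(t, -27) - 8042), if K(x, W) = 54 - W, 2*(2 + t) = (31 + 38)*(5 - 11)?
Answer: -1/7961 ≈ -0.00012561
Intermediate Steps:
t = -209 (t = -2 + ((31 + 38)*(5 - 11))/2 = -2 + (69*(-6))/2 = -2 + (½)*(-414) = -2 - 207 = -209)
1/(K(t, -27) - 8042) = 1/((54 - 1*(-27)) - 8042) = 1/((54 + 27) - 8042) = 1/(81 - 8042) = 1/(-7961) = -1/7961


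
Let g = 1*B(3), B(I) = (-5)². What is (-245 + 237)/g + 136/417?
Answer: 64/10425 ≈ 0.0061391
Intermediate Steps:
B(I) = 25
g = 25 (g = 1*25 = 25)
(-245 + 237)/g + 136/417 = (-245 + 237)/25 + 136/417 = -8*1/25 + 136*(1/417) = -8/25 + 136/417 = 64/10425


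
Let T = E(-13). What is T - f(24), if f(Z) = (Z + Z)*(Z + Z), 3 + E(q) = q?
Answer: -2320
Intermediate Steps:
E(q) = -3 + q
T = -16 (T = -3 - 13 = -16)
f(Z) = 4*Z² (f(Z) = (2*Z)*(2*Z) = 4*Z²)
T - f(24) = -16 - 4*24² = -16 - 4*576 = -16 - 1*2304 = -16 - 2304 = -2320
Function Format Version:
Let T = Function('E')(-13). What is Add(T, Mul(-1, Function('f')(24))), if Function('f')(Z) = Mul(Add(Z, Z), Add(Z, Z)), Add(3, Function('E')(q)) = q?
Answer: -2320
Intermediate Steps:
Function('E')(q) = Add(-3, q)
T = -16 (T = Add(-3, -13) = -16)
Function('f')(Z) = Mul(4, Pow(Z, 2)) (Function('f')(Z) = Mul(Mul(2, Z), Mul(2, Z)) = Mul(4, Pow(Z, 2)))
Add(T, Mul(-1, Function('f')(24))) = Add(-16, Mul(-1, Mul(4, Pow(24, 2)))) = Add(-16, Mul(-1, Mul(4, 576))) = Add(-16, Mul(-1, 2304)) = Add(-16, -2304) = -2320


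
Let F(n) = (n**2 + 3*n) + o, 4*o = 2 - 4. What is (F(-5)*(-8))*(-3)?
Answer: 228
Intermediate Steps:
o = -1/2 (o = (2 - 4)/4 = (1/4)*(-2) = -1/2 ≈ -0.50000)
F(n) = -1/2 + n**2 + 3*n (F(n) = (n**2 + 3*n) - 1/2 = -1/2 + n**2 + 3*n)
(F(-5)*(-8))*(-3) = ((-1/2 + (-5)**2 + 3*(-5))*(-8))*(-3) = ((-1/2 + 25 - 15)*(-8))*(-3) = ((19/2)*(-8))*(-3) = -76*(-3) = 228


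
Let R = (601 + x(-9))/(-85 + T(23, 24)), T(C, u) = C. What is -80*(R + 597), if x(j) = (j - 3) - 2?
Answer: -1457080/31 ≈ -47003.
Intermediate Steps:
x(j) = -5 + j (x(j) = (-3 + j) - 2 = -5 + j)
R = -587/62 (R = (601 + (-5 - 9))/(-85 + 23) = (601 - 14)/(-62) = 587*(-1/62) = -587/62 ≈ -9.4677)
-80*(R + 597) = -80*(-587/62 + 597) = -80*36427/62 = -1457080/31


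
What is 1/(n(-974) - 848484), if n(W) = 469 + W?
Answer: -1/848989 ≈ -1.1779e-6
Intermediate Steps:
1/(n(-974) - 848484) = 1/((469 - 974) - 848484) = 1/(-505 - 848484) = 1/(-848989) = -1/848989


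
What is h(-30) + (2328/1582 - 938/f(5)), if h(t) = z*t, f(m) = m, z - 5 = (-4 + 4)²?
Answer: -1329388/3955 ≈ -336.13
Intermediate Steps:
z = 5 (z = 5 + (-4 + 4)² = 5 + 0² = 5 + 0 = 5)
h(t) = 5*t
h(-30) + (2328/1582 - 938/f(5)) = 5*(-30) + (2328/1582 - 938/5) = -150 + (2328*(1/1582) - 938*⅕) = -150 + (1164/791 - 938/5) = -150 - 736138/3955 = -1329388/3955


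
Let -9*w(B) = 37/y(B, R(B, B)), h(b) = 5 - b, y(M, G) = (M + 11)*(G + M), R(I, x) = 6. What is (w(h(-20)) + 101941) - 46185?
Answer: 560013227/10044 ≈ 55756.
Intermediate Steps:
y(M, G) = (11 + M)*(G + M)
w(B) = -37/(9*(66 + B**2 + 17*B)) (w(B) = -37/(9*(B**2 + 11*6 + 11*B + 6*B)) = -37/(9*(B**2 + 66 + 11*B + 6*B)) = -37/(9*(66 + B**2 + 17*B)))
(w(h(-20)) + 101941) - 46185 = (-37/(594 + 9*(5 - 1*(-20))**2 + 153*(5 - 1*(-20))) + 101941) - 46185 = (-37/(594 + 9*(5 + 20)**2 + 153*(5 + 20)) + 101941) - 46185 = (-37/(594 + 9*25**2 + 153*25) + 101941) - 46185 = (-37/(594 + 9*625 + 3825) + 101941) - 46185 = (-37/(594 + 5625 + 3825) + 101941) - 46185 = (-37/10044 + 101941) - 46185 = 1023895367/10044 - 46185 = 560013227/10044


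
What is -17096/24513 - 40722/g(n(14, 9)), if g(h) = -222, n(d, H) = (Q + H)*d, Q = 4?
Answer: 165737179/906981 ≈ 182.74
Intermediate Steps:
n(d, H) = d*(4 + H) (n(d, H) = (4 + H)*d = d*(4 + H))
-17096/24513 - 40722/g(n(14, 9)) = -17096/24513 - 40722/(-222) = -17096*1/24513 - 40722*(-1/222) = -17096/24513 + 6787/37 = 165737179/906981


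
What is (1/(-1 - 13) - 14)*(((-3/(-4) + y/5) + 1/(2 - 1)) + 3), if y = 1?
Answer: -19503/280 ≈ -69.654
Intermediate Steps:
(1/(-1 - 13) - 14)*(((-3/(-4) + y/5) + 1/(2 - 1)) + 3) = (1/(-1 - 13) - 14)*(((-3/(-4) + 1/5) + 1/(2 - 1)) + 3) = (1/(-14) - 14)*(((-3*(-¼) + 1*(⅕)) + 1/1) + 3) = (-1/14 - 14)*(((¾ + ⅕) + 1) + 3) = -197*((19/20 + 1) + 3)/14 = -197*(39/20 + 3)/14 = -197/14*99/20 = -19503/280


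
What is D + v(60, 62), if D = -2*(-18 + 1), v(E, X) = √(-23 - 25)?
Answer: 34 + 4*I*√3 ≈ 34.0 + 6.9282*I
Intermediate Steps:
v(E, X) = 4*I*√3 (v(E, X) = √(-48) = 4*I*√3)
D = 34 (D = -2*(-17) = 34)
D + v(60, 62) = 34 + 4*I*√3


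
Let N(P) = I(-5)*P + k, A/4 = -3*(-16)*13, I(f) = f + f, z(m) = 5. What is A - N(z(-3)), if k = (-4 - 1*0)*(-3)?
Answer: 2534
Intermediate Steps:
I(f) = 2*f
A = 2496 (A = 4*(-3*(-16)*13) = 4*(48*13) = 4*624 = 2496)
k = 12 (k = (-4 + 0)*(-3) = -4*(-3) = 12)
N(P) = 12 - 10*P (N(P) = (2*(-5))*P + 12 = -10*P + 12 = 12 - 10*P)
A - N(z(-3)) = 2496 - (12 - 10*5) = 2496 - (12 - 50) = 2496 - 1*(-38) = 2496 + 38 = 2534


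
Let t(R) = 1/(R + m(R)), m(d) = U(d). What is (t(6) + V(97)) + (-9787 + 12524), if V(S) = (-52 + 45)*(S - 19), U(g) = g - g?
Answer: 13147/6 ≈ 2191.2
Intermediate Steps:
U(g) = 0
m(d) = 0
t(R) = 1/R (t(R) = 1/(R + 0) = 1/R)
V(S) = 133 - 7*S (V(S) = -7*(-19 + S) = 133 - 7*S)
(t(6) + V(97)) + (-9787 + 12524) = (1/6 + (133 - 7*97)) + (-9787 + 12524) = (1/6 + (133 - 679)) + 2737 = (1/6 - 546) + 2737 = -3275/6 + 2737 = 13147/6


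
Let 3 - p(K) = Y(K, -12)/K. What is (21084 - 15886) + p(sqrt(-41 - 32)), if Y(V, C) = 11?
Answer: 5201 + 11*I*sqrt(73)/73 ≈ 5201.0 + 1.2875*I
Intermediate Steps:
p(K) = 3 - 11/K
(21084 - 15886) + p(sqrt(-41 - 32)) = (21084 - 15886) + (3 - 11/sqrt(-41 - 32)) = 5198 + (3 - 11*(-I*sqrt(73)/73)) = 5198 + (3 - (-11)*I*sqrt(73)/73) = 5198 + (3 + 11*I*sqrt(73)/73) = 5201 + 11*I*sqrt(73)/73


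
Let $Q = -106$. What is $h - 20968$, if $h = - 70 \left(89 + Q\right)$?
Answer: $-19778$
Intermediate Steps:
$h = 1190$ ($h = - 70 \left(89 - 106\right) = \left(-70\right) \left(-17\right) = 1190$)
$h - 20968 = 1190 - 20968 = -19778$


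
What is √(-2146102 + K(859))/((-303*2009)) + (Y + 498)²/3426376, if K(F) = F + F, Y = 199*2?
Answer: 100352/428297 - 8*I*√33506/608727 ≈ 0.2343 - 0.0024056*I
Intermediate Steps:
Y = 398
K(F) = 2*F
√(-2146102 + K(859))/((-303*2009)) + (Y + 498)²/3426376 = √(-2146102 + 2*859)/((-303*2009)) + (398 + 498)²/3426376 = √(-2146102 + 1718)/(-608727) + 896²*(1/3426376) = √(-2144384)*(-1/608727) + 802816*(1/3426376) = (8*I*√33506)*(-1/608727) + 100352/428297 = -8*I*√33506/608727 + 100352/428297 = 100352/428297 - 8*I*√33506/608727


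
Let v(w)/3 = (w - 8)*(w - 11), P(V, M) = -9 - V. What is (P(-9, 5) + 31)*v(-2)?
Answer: 12090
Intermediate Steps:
v(w) = 3*(-11 + w)*(-8 + w) (v(w) = 3*((w - 8)*(w - 11)) = 3*((-8 + w)*(-11 + w)) = 3*((-11 + w)*(-8 + w)) = 3*(-11 + w)*(-8 + w))
(P(-9, 5) + 31)*v(-2) = ((-9 - 1*(-9)) + 31)*(264 - 57*(-2) + 3*(-2)²) = ((-9 + 9) + 31)*(264 + 114 + 3*4) = (0 + 31)*(264 + 114 + 12) = 31*390 = 12090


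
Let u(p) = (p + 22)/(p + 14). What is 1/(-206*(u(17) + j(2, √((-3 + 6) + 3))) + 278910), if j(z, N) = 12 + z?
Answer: 31/8548772 ≈ 3.6262e-6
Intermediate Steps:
u(p) = (22 + p)/(14 + p)
1/(-206*(u(17) + j(2, √((-3 + 6) + 3))) + 278910) = 1/(-206*((22 + 17)/(14 + 17) + (12 + 2)) + 278910) = 1/(-206*(39/31 + 14) + 278910) = 1/(-206*473/31 + 278910) = 1/(-97438/31 + 278910) = 1/(8548772/31) = 31/8548772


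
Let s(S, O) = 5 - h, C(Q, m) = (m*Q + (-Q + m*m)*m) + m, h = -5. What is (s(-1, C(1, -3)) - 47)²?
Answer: 1369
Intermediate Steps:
C(Q, m) = m + Q*m + m*(m² - Q) (C(Q, m) = (Q*m + (-Q + m²)*m) + m = (Q*m + (m² - Q)*m) + m = (Q*m + m*(m² - Q)) + m = m + Q*m + m*(m² - Q))
s(S, O) = 10 (s(S, O) = 5 - 1*(-5) = 5 + 5 = 10)
(s(-1, C(1, -3)) - 47)² = (10 - 47)² = (-37)² = 1369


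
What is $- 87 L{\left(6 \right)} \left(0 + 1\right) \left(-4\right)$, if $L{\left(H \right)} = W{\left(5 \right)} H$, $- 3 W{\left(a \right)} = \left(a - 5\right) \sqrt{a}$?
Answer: $0$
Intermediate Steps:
$W{\left(a \right)} = - \frac{\sqrt{a} \left(-5 + a\right)}{3}$ ($W{\left(a \right)} = - \frac{\left(a - 5\right) \sqrt{a}}{3} = - \frac{\left(-5 + a\right) \sqrt{a}}{3} = - \frac{\sqrt{a} \left(-5 + a\right)}{3}$)
$L{\left(H \right)} = 0$ ($L{\left(H \right)} = \frac{\sqrt{5} \left(5 - 5\right)}{3} H = \frac{1}{3} \sqrt{5} \cdot 0 H = 0 H = 0$)
$- 87 L{\left(6 \right)} \left(0 + 1\right) \left(-4\right) = \left(-87\right) 0 \left(0 + 1\right) \left(-4\right) = 0 \cdot 1 \left(-4\right) = 0 \left(-4\right) = 0$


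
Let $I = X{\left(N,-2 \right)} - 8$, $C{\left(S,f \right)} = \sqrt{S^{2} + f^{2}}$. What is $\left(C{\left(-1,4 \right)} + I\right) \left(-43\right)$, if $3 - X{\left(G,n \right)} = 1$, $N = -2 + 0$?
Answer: $258 - 43 \sqrt{17} \approx 80.706$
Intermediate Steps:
$N = -2$
$X{\left(G,n \right)} = 2$ ($X{\left(G,n \right)} = 3 - 1 = 2$)
$I = -6$ ($I = 2 - 8 = -6$)
$\left(C{\left(-1,4 \right)} + I\right) \left(-43\right) = \left(\sqrt{\left(-1\right)^{2} + 4^{2}} - 6\right) \left(-43\right) = \left(\sqrt{1 + 16} - 6\right) \left(-43\right) = \left(\sqrt{17} - 6\right) \left(-43\right) = \left(-6 + \sqrt{17}\right) \left(-43\right) = 258 - 43 \sqrt{17}$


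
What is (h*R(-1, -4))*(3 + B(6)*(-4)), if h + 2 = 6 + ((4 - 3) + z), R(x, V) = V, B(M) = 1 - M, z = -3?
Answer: -184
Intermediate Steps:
h = 2 (h = -2 + (6 + ((4 - 3) - 3)) = -2 + (6 + (1 - 3)) = -2 + (6 - 2) = -2 + 4 = 2)
(h*R(-1, -4))*(3 + B(6)*(-4)) = (2*(-4))*(3 + (1 - 1*6)*(-4)) = -8*(3 + (1 - 6)*(-4)) = -8*(3 - 5*(-4)) = -8*(3 + 20) = -8*23 = -184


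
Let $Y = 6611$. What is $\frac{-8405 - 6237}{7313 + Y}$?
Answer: $- \frac{7321}{6962} \approx -1.0516$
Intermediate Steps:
$\frac{-8405 - 6237}{7313 + Y} = \frac{-8405 - 6237}{7313 + 6611} = - \frac{14642}{13924} = \left(-14642\right) \frac{1}{13924} = - \frac{7321}{6962}$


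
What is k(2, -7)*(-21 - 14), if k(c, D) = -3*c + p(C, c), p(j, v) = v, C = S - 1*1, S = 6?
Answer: 140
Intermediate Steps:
C = 5 (C = 6 - 1*1 = 6 - 1 = 5)
k(c, D) = -2*c (k(c, D) = -3*c + c = -2*c)
k(2, -7)*(-21 - 14) = (-2*2)*(-21 - 14) = -4*(-35) = 140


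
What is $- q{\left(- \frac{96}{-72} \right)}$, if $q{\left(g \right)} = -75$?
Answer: $75$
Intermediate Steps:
$- q{\left(- \frac{96}{-72} \right)} = \left(-1\right) \left(-75\right) = 75$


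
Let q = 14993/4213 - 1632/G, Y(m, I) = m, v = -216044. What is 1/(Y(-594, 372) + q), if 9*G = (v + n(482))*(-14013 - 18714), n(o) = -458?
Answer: -452288590897/267049843383685 ≈ -0.0016936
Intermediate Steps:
G = 2361820318/3 (G = ((-216044 - 458)*(-14013 - 18714))/9 = (-216502*(-32727))/9 = (⅑)*7085460954 = 2361820318/3 ≈ 7.8727e+8)
q = 1609579609133/452288590897 (q = 14993/4213 - 1632/2361820318/3 = 14993*(1/4213) - 1632*3/2361820318 = 1363/383 - 2448/1180910159 = 1609579609133/452288590897 ≈ 3.5587)
1/(Y(-594, 372) + q) = 1/(-594 + 1609579609133/452288590897) = 1/(-267049843383685/452288590897) = -452288590897/267049843383685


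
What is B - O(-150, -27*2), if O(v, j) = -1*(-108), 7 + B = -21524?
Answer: -21639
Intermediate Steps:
B = -21531 (B = -7 - 21524 = -21531)
O(v, j) = 108
B - O(-150, -27*2) = -21531 - 1*108 = -21531 - 108 = -21639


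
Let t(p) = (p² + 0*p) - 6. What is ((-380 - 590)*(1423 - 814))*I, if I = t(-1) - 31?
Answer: 21266280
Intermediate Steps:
t(p) = -6 + p² (t(p) = (p² + 0) - 6 = p² - 6 = -6 + p²)
I = -36 (I = (-6 + (-1)²) - 31 = (-6 + 1) - 31 = -5 - 31 = -36)
((-380 - 590)*(1423 - 814))*I = ((-380 - 590)*(1423 - 814))*(-36) = -970*609*(-36) = -590730*(-36) = 21266280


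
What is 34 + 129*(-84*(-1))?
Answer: 10870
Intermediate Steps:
34 + 129*(-84*(-1)) = 34 + 129*84 = 34 + 10836 = 10870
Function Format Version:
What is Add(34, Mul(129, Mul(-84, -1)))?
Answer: 10870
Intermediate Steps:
Add(34, Mul(129, Mul(-84, -1))) = Add(34, Mul(129, 84)) = Add(34, 10836) = 10870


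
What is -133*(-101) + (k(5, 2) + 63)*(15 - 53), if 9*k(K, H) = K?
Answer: 99161/9 ≈ 11018.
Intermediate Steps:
k(K, H) = K/9
-133*(-101) + (k(5, 2) + 63)*(15 - 53) = -133*(-101) + ((1/9)*5 + 63)*(15 - 53) = 13433 + (5/9 + 63)*(-38) = 13433 + (572/9)*(-38) = 13433 - 21736/9 = 99161/9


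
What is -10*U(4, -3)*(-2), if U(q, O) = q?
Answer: 80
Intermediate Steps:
-10*U(4, -3)*(-2) = -10*4*(-2) = -40*(-2) = 80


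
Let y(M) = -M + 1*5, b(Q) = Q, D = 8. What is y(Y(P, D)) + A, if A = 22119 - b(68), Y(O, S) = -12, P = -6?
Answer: 22068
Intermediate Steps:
y(M) = 5 - M (y(M) = -M + 5 = 5 - M)
A = 22051 (A = 22119 - 1*68 = 22119 - 68 = 22051)
y(Y(P, D)) + A = (5 - 1*(-12)) + 22051 = (5 + 12) + 22051 = 17 + 22051 = 22068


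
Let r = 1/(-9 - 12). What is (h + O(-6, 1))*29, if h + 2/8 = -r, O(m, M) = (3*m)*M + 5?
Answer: -32161/84 ≈ -382.87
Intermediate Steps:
O(m, M) = 5 + 3*M*m (O(m, M) = 3*M*m + 5 = 5 + 3*M*m)
r = -1/21 (r = 1/(-21) = -1/21 ≈ -0.047619)
h = -17/84 (h = -¼ - 1*(-1/21) = -¼ + 1/21 = -17/84 ≈ -0.20238)
(h + O(-6, 1))*29 = (-17/84 + (5 + 3*1*(-6)))*29 = (-17/84 + (5 - 18))*29 = (-17/84 - 13)*29 = -1109/84*29 = -32161/84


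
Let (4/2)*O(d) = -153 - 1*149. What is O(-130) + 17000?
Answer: 16849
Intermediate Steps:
O(d) = -151 (O(d) = (-153 - 1*149)/2 = (-153 - 149)/2 = (½)*(-302) = -151)
O(-130) + 17000 = -151 + 17000 = 16849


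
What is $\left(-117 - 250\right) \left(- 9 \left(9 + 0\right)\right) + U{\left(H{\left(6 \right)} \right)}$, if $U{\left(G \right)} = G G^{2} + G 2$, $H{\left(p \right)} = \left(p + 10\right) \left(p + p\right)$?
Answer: $7107999$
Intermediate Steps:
$H{\left(p \right)} = 2 p \left(10 + p\right)$ ($H{\left(p \right)} = \left(10 + p\right) 2 p = 2 p \left(10 + p\right)$)
$U{\left(G \right)} = G^{3} + 2 G$
$\left(-117 - 250\right) \left(- 9 \left(9 + 0\right)\right) + U{\left(H{\left(6 \right)} \right)} = \left(-117 - 250\right) \left(- 9 \left(9 + 0\right)\right) + 2 \cdot 6 \left(10 + 6\right) \left(2 + \left(2 \cdot 6 \left(10 + 6\right)\right)^{2}\right) = - 367 \left(\left(-9\right) 9\right) + 2 \cdot 6 \cdot 16 \left(2 + \left(2 \cdot 6 \cdot 16\right)^{2}\right) = \left(-367\right) \left(-81\right) + 192 \left(2 + 192^{2}\right) = 29727 + 192 \left(2 + 36864\right) = 29727 + 192 \cdot 36866 = 29727 + 7078272 = 7107999$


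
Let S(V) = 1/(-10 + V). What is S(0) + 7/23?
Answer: 47/230 ≈ 0.20435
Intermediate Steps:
S(0) + 7/23 = 1/(-10 + 0) + 7/23 = 1/(-10) + (1/23)*7 = -1/10 + 7/23 = 47/230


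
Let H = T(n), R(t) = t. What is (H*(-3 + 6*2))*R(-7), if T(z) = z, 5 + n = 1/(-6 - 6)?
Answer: 1281/4 ≈ 320.25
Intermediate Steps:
n = -61/12 (n = -5 + 1/(-6 - 6) = -5 + 1/(-12) = -5 - 1/12 = -61/12 ≈ -5.0833)
H = -61/12 ≈ -5.0833
(H*(-3 + 6*2))*R(-7) = -61*(-3 + 6*2)/12*(-7) = -61*(-3 + 12)/12*(-7) = -61/12*9*(-7) = -183/4*(-7) = 1281/4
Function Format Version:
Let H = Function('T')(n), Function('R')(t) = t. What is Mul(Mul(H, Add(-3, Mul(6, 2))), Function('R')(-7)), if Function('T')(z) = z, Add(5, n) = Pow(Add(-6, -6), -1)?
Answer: Rational(1281, 4) ≈ 320.25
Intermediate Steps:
n = Rational(-61, 12) (n = Add(-5, Pow(Add(-6, -6), -1)) = Add(-5, Pow(-12, -1)) = Add(-5, Rational(-1, 12)) = Rational(-61, 12) ≈ -5.0833)
H = Rational(-61, 12) ≈ -5.0833
Mul(Mul(H, Add(-3, Mul(6, 2))), Function('R')(-7)) = Mul(Mul(Rational(-61, 12), Add(-3, Mul(6, 2))), -7) = Mul(Mul(Rational(-61, 12), Add(-3, 12)), -7) = Mul(Mul(Rational(-61, 12), 9), -7) = Mul(Rational(-183, 4), -7) = Rational(1281, 4)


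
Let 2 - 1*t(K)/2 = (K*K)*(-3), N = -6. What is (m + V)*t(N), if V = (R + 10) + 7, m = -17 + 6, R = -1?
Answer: 1100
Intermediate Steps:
t(K) = 4 + 6*K² (t(K) = 4 - 2*K*K*(-3) = 4 - 2*K²*(-3) = 4 - (-6)*K² = 4 + 6*K²)
m = -11
V = 16 (V = (-1 + 10) + 7 = 9 + 7 = 16)
(m + V)*t(N) = (-11 + 16)*(4 + 6*(-6)²) = 5*(4 + 6*36) = 5*(4 + 216) = 5*220 = 1100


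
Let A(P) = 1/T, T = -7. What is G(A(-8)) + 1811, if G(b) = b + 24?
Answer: 12844/7 ≈ 1834.9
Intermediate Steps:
A(P) = -1/7 (A(P) = 1/(-7) = -1/7)
G(b) = 24 + b
G(A(-8)) + 1811 = (24 - 1/7) + 1811 = 167/7 + 1811 = 12844/7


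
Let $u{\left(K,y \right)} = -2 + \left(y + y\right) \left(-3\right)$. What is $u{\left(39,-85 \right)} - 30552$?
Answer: $-30044$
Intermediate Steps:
$u{\left(K,y \right)} = -2 - 6 y$ ($u{\left(K,y \right)} = -2 + 2 y \left(-3\right) = -2 - 6 y$)
$u{\left(39,-85 \right)} - 30552 = \left(-2 - -510\right) - 30552 = \left(-2 + 510\right) - 30552 = 508 - 30552 = -30044$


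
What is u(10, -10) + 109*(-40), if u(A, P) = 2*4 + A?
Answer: -4342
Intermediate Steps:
u(A, P) = 8 + A
u(10, -10) + 109*(-40) = (8 + 10) + 109*(-40) = 18 - 4360 = -4342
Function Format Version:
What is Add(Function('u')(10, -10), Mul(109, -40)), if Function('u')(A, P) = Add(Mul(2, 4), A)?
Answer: -4342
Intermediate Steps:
Function('u')(A, P) = Add(8, A)
Add(Function('u')(10, -10), Mul(109, -40)) = Add(Add(8, 10), Mul(109, -40)) = Add(18, -4360) = -4342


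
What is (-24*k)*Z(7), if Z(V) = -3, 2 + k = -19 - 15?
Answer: -2592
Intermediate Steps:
k = -36 (k = -2 + (-19 - 15) = -2 - 34 = -36)
(-24*k)*Z(7) = -24*(-36)*(-3) = 864*(-3) = -2592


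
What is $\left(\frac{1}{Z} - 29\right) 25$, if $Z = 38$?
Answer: $- \frac{27525}{38} \approx -724.34$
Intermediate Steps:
$\left(\frac{1}{Z} - 29\right) 25 = \left(\frac{1}{38} - 29\right) 25 = \left(- \frac{1101}{38}\right) 25 = - \frac{27525}{38}$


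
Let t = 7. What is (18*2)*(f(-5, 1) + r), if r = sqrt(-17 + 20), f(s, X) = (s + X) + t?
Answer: 108 + 36*sqrt(3) ≈ 170.35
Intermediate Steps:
f(s, X) = 7 + X + s (f(s, X) = (s + X) + 7 = (X + s) + 7 = 7 + X + s)
r = sqrt(3) ≈ 1.7320
(18*2)*(f(-5, 1) + r) = (18*2)*((7 + 1 - 5) + sqrt(3)) = 36*(3 + sqrt(3)) = 108 + 36*sqrt(3)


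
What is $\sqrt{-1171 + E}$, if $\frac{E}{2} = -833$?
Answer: $i \sqrt{2837} \approx 53.263 i$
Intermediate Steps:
$E = -1666$ ($E = 2 \left(-833\right) = -1666$)
$\sqrt{-1171 + E} = \sqrt{-1171 - 1666} = \sqrt{-2837} = i \sqrt{2837}$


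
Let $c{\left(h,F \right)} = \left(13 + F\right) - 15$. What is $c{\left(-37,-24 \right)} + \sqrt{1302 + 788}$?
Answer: $-26 + \sqrt{2090} \approx 19.717$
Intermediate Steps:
$c{\left(h,F \right)} = -2 + F$
$c{\left(-37,-24 \right)} + \sqrt{1302 + 788} = \left(-2 - 24\right) + \sqrt{1302 + 788} = -26 + \sqrt{2090}$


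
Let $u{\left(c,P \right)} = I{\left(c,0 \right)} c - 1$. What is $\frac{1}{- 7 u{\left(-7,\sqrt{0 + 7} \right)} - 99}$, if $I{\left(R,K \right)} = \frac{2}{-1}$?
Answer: $- \frac{1}{190} \approx -0.0052632$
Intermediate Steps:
$I{\left(R,K \right)} = -2$ ($I{\left(R,K \right)} = 2 \left(-1\right) = -2$)
$u{\left(c,P \right)} = -1 - 2 c$ ($u{\left(c,P \right)} = - 2 c - 1 = -1 - 2 c$)
$\frac{1}{- 7 u{\left(-7,\sqrt{0 + 7} \right)} - 99} = \frac{1}{- 7 \left(-1 - -14\right) - 99} = \frac{1}{- 7 \left(-1 + 14\right) - 99} = \frac{1}{\left(-7\right) 13 - 99} = \frac{1}{-91 - 99} = \frac{1}{-190} = - \frac{1}{190}$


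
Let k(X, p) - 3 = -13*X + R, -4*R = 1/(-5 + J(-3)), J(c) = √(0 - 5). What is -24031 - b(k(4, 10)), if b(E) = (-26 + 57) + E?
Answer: -576313/24 - I*√5/120 ≈ -24013.0 - 0.018634*I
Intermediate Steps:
J(c) = I*√5 (J(c) = √(-5) = I*√5)
R = -1/(4*(-5 + I*√5)) ≈ 0.041667 + 0.018634*I
k(X, p) = 73/24 - 13*X + I*√5/120 (k(X, p) = 3 + (-13*X + (1/24 + I*√5/120)) = 3 + (1/24 - 13*X + I*√5/120) = 73/24 - 13*X + I*√5/120)
b(E) = 31 + E
-24031 - b(k(4, 10)) = -24031 - (31 + (73/24 - 13*4 + I*√5/120)) = -24031 - (31 + (73/24 - 52 + I*√5/120)) = -24031 - (31 + (-1175/24 + I*√5/120)) = -24031 - (-431/24 + I*√5/120) = -24031 + (431/24 - I*√5/120) = -576313/24 - I*√5/120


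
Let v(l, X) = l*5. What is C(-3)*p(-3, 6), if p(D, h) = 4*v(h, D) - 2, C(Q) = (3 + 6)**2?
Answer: 9558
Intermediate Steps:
v(l, X) = 5*l
C(Q) = 81 (C(Q) = 9**2 = 81)
p(D, h) = -2 + 20*h (p(D, h) = 4*(5*h) - 2 = 20*h - 2 = -2 + 20*h)
C(-3)*p(-3, 6) = 81*(-2 + 20*6) = 81*(-2 + 120) = 81*118 = 9558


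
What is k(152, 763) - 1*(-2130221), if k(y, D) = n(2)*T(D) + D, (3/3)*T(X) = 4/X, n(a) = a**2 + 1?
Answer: 1625940812/763 ≈ 2.1310e+6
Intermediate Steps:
n(a) = 1 + a**2
T(X) = 4/X
k(y, D) = D + 20/D (k(y, D) = (1 + 2**2)*(4/D) + D = (1 + 4)*(4/D) + D = 5*(4/D) + D = 20/D + D = D + 20/D)
k(152, 763) - 1*(-2130221) = (763 + 20/763) - 1*(-2130221) = (763 + 20*(1/763)) + 2130221 = (763 + 20/763) + 2130221 = 582189/763 + 2130221 = 1625940812/763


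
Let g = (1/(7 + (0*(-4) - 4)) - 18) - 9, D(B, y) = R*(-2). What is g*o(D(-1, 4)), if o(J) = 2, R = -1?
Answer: -160/3 ≈ -53.333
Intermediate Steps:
D(B, y) = 2 (D(B, y) = -1*(-2) = 2)
g = -80/3 (g = (1/(7 + (0 - 4)) - 18) - 9 = (1/(7 - 4) - 18) - 9 = (1/3 - 18) - 9 = -53/3 - 9 = -80/3 ≈ -26.667)
g*o(D(-1, 4)) = -80/3*2 = -160/3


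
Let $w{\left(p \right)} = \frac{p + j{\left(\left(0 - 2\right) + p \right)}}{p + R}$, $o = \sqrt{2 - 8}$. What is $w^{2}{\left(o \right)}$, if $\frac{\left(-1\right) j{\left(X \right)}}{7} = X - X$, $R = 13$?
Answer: $- \frac{6}{\left(13 + i \sqrt{6}\right)^{2}} \approx -0.031935 + 0.012477 i$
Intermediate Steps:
$j{\left(X \right)} = 0$ ($j{\left(X \right)} = - 7 \left(X - X\right) = \left(-7\right) 0 = 0$)
$o = i \sqrt{6}$ ($o = \sqrt{-6} = i \sqrt{6} \approx 2.4495 i$)
$w{\left(p \right)} = \frac{p}{13 + p}$ ($w{\left(p \right)} = \frac{p + 0}{p + 13} = \frac{p}{13 + p}$)
$w^{2}{\left(o \right)} = \left(\frac{i \sqrt{6}}{13 + i \sqrt{6}}\right)^{2} = - \frac{6}{\left(13 + i \sqrt{6}\right)^{2}}$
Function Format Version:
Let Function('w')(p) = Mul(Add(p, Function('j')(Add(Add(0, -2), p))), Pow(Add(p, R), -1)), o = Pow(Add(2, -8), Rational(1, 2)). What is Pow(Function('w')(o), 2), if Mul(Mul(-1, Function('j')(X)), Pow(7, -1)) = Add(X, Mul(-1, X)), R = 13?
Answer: Mul(-6, Pow(Add(13, Mul(I, Pow(6, Rational(1, 2)))), -2)) ≈ Add(-0.031935, Mul(0.012477, I))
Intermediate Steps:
Function('j')(X) = 0 (Function('j')(X) = Mul(-7, Add(X, Mul(-1, X))) = Mul(-7, 0) = 0)
o = Mul(I, Pow(6, Rational(1, 2))) (o = Pow(-6, Rational(1, 2)) = Mul(I, Pow(6, Rational(1, 2))) ≈ Mul(2.4495, I))
Function('w')(p) = Mul(p, Pow(Add(13, p), -1)) (Function('w')(p) = Mul(Add(p, 0), Pow(Add(p, 13), -1)) = Mul(p, Pow(Add(13, p), -1)))
Pow(Function('w')(o), 2) = Pow(Mul(Mul(I, Pow(6, Rational(1, 2))), Pow(Add(13, Mul(I, Pow(6, Rational(1, 2)))), -1)), 2) = Pow(Mul(I, Pow(6, Rational(1, 2)), Pow(Add(13, Mul(I, Pow(6, Rational(1, 2)))), -1)), 2) = Mul(-6, Pow(Add(13, Mul(I, Pow(6, Rational(1, 2)))), -2))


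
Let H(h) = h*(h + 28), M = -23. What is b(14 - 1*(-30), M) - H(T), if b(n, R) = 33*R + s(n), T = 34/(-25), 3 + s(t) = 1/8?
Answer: -3628223/5000 ≈ -725.64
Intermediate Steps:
s(t) = -23/8 (s(t) = -3 + 1/8 = -23/8)
T = -34/25 (T = 34*(-1/25) = -34/25 ≈ -1.3600)
H(h) = h*(28 + h)
b(n, R) = -23/8 + 33*R (b(n, R) = 33*R - 23/8 = -23/8 + 33*R)
b(14 - 1*(-30), M) - H(T) = (-23/8 + 33*(-23)) - (-34)*(28 - 34/25)/25 = (-23/8 - 759) - (-34)*666/(25*25) = -6095/8 - 1*(-22644/625) = -6095/8 + 22644/625 = -3628223/5000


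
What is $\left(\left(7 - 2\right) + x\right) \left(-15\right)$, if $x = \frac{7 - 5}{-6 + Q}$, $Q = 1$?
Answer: $-69$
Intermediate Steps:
$x = - \frac{2}{5}$ ($x = \frac{7 - 5}{-6 + 1} = \frac{2}{-5} = 2 \left(- \frac{1}{5}\right) = - \frac{2}{5} \approx -0.4$)
$\left(\left(7 - 2\right) + x\right) \left(-15\right) = \left(\left(7 - 2\right) - \frac{2}{5}\right) \left(-15\right) = \left(5 - \frac{2}{5}\right) \left(-15\right) = \frac{23}{5} \left(-15\right) = -69$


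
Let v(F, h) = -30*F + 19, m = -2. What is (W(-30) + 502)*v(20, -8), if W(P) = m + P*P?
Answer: -813400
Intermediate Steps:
W(P) = -2 + P² (W(P) = -2 + P*P = -2 + P²)
v(F, h) = 19 - 30*F
(W(-30) + 502)*v(20, -8) = ((-2 + (-30)²) + 502)*(19 - 30*20) = ((-2 + 900) + 502)*(19 - 600) = (898 + 502)*(-581) = 1400*(-581) = -813400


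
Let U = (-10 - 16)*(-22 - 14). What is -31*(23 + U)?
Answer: -29729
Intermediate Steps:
U = 936 (U = -26*(-36) = 936)
-31*(23 + U) = -31*(23 + 936) = -31*959 = -29729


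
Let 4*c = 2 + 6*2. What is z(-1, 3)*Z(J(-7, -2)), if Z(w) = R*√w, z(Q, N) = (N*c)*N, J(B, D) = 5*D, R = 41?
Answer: 2583*I*√10/2 ≈ 4084.1*I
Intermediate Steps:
c = 7/2 (c = (2 + 6*2)/4 = (2 + 12)/4 = (¼)*14 = 7/2 ≈ 3.5000)
z(Q, N) = 7*N²/2 (z(Q, N) = (N*(7/2))*N = (7*N/2)*N = 7*N²/2)
Z(w) = 41*√w
z(-1, 3)*Z(J(-7, -2)) = ((7/2)*3²)*(41*√(5*(-2))) = ((7/2)*9)*(41*√(-10)) = 63*(41*(I*√10))/2 = 63*(41*I*√10)/2 = 2583*I*√10/2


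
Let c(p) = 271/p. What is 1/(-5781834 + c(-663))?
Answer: -663/3833356213 ≈ -1.7296e-7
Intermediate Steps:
1/(-5781834 + c(-663)) = 1/(-5781834 + 271/(-663)) = 1/(-5781834 + 271*(-1/663)) = 1/(-5781834 - 271/663) = 1/(-3833356213/663) = -663/3833356213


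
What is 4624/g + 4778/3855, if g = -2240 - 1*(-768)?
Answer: -674519/354660 ≈ -1.9019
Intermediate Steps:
g = -1472 (g = -2240 + 768 = -1472)
4624/g + 4778/3855 = 4624/(-1472) + 4778/3855 = 4624*(-1/1472) + 4778*(1/3855) = -289/92 + 4778/3855 = -674519/354660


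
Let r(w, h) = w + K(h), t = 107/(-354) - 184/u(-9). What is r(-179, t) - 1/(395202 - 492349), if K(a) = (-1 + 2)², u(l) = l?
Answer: -17292165/97147 ≈ -178.00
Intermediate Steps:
K(a) = 1 (K(a) = 1² = 1)
t = 21391/1062 (t = 107/(-354) - 184/(-9) = 107*(-1/354) - 184*(-⅑) = -107/354 + 184/9 = 21391/1062 ≈ 20.142)
r(w, h) = 1 + w (r(w, h) = w + 1 = 1 + w)
r(-179, t) - 1/(395202 - 492349) = (1 - 179) - 1/(395202 - 492349) = -178 - 1/(-97147) = -178 - 1*(-1/97147) = -178 + 1/97147 = -17292165/97147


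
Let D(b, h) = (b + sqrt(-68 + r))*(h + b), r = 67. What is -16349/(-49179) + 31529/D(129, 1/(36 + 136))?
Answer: 20220556885435/9080148386751 - 2711494*I/184634669 ≈ 2.2269 - 0.014686*I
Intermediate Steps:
D(b, h) = (I + b)*(b + h) (D(b, h) = (b + sqrt(-68 + 67))*(h + b) = (b + sqrt(-1))*(b + h) = (b + I)*(b + h) = (I + b)*(b + h))
-16349/(-49179) + 31529/D(129, 1/(36 + 136)) = -16349/(-49179) + 31529/(129**2 + I*129 + I/(36 + 136) + 129/(36 + 136)) = -16349*(-1/49179) + 31529/(16641 + 129*I + I/172 + 129/172) = 16349/49179 + 31529/(16641 + 129*I + I*(1/172) + 129*(1/172)) = 16349/49179 + 31529/(16641 + 129*I + I/172 + 3/4) = 16349/49179 + 31529/(66567/4 + 22189*I/172) = 16349/49179 + 31529*(14792*(66567/4 - 22189*I/172)/4096858670441) = 16349/49179 + 466376968*(66567/4 - 22189*I/172)/4096858670441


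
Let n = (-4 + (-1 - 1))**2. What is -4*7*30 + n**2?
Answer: 456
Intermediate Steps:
n = 36 (n = (-4 - 2)**2 = (-6)**2 = 36)
-4*7*30 + n**2 = -4*7*30 + 36**2 = -28*30 + 1296 = -840 + 1296 = 456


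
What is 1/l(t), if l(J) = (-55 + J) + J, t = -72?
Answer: -1/199 ≈ -0.0050251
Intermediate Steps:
l(J) = -55 + 2*J
1/l(t) = 1/(-55 + 2*(-72)) = 1/(-55 - 144) = 1/(-199) = -1/199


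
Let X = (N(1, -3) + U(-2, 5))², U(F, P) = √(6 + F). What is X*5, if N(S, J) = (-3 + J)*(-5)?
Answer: 5120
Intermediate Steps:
N(S, J) = 15 - 5*J
X = 1024 (X = ((15 - 5*(-3)) + √(6 - 2))² = ((15 + 15) + √4)² = (30 + 2)² = 32² = 1024)
X*5 = 1024*5 = 5120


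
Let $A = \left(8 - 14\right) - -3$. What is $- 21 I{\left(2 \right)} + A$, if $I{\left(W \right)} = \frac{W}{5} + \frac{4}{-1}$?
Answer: $\frac{363}{5} \approx 72.6$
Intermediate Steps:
$I{\left(W \right)} = -4 + \frac{W}{5}$ ($I{\left(W \right)} = W \frac{1}{5} + 4 \left(-1\right) = \frac{W}{5} - 4 = -4 + \frac{W}{5}$)
$A = -3$ ($A = -6 + 3 = -3$)
$- 21 I{\left(2 \right)} + A = - 21 \left(-4 + \frac{1}{5} \cdot 2\right) - 3 = - 21 \left(-4 + \frac{2}{5}\right) - 3 = \left(-21\right) \left(- \frac{18}{5}\right) - 3 = \frac{378}{5} - 3 = \frac{363}{5}$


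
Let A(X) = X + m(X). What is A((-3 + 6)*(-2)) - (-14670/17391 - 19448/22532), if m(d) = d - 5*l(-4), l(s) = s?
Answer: 316966392/32654501 ≈ 9.7067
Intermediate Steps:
m(d) = 20 + d (m(d) = d - 5*(-4) = d + 20 = 20 + d)
A(X) = 20 + 2*X (A(X) = X + (20 + X) = 20 + 2*X)
A((-3 + 6)*(-2)) - (-14670/17391 - 19448/22532) = (20 + 2*((-3 + 6)*(-2))) - (-14670/17391 - 19448/22532) = (20 + 2*(3*(-2))) - (-14670*1/17391 - 19448*1/22532) = (20 + 2*(-6)) - (-4890/5797 - 4862/5633) = (20 - 12) - 1*(-55730384/32654501) = 8 + 55730384/32654501 = 316966392/32654501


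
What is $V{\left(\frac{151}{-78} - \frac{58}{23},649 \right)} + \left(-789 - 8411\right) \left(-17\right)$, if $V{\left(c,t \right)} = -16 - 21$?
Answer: $156363$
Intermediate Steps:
$V{\left(c,t \right)} = -37$ ($V{\left(c,t \right)} = -16 - 21 = -37$)
$V{\left(\frac{151}{-78} - \frac{58}{23},649 \right)} + \left(-789 - 8411\right) \left(-17\right) = -37 + \left(-789 - 8411\right) \left(-17\right) = -37 - -156400 = -37 + 156400 = 156363$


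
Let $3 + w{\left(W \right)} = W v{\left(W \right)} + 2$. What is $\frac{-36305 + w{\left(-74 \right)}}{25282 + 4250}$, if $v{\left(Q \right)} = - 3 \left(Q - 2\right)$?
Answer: $- \frac{8863}{4922} \approx -1.8007$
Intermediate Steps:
$v{\left(Q \right)} = 6 - 3 Q$ ($v{\left(Q \right)} = - 3 \left(-2 + Q\right) = 6 - 3 Q$)
$w{\left(W \right)} = -1 + W \left(6 - 3 W\right)$ ($w{\left(W \right)} = -3 + \left(W \left(6 - 3 W\right) + 2\right) = -3 + \left(2 + W \left(6 - 3 W\right)\right) = -1 + W \left(6 - 3 W\right)$)
$\frac{-36305 + w{\left(-74 \right)}}{25282 + 4250} = \frac{-36305 - \left(1 - 222 \left(-2 - 74\right)\right)}{25282 + 4250} = \frac{-36305 - \left(1 - -16872\right)}{29532} = \left(-36305 - 16873\right) \frac{1}{29532} = \left(-53178\right) \frac{1}{29532} = - \frac{8863}{4922}$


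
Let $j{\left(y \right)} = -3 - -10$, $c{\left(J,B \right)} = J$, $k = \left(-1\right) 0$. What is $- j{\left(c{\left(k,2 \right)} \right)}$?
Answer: $-7$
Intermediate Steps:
$k = 0$
$j{\left(y \right)} = 7$ ($j{\left(y \right)} = -3 + 10 = 7$)
$- j{\left(c{\left(k,2 \right)} \right)} = \left(-1\right) 7 = -7$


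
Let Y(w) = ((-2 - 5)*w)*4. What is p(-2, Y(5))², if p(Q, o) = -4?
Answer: 16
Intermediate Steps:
Y(w) = -28*w (Y(w) = -7*w*4 = -28*w)
p(-2, Y(5))² = (-4)² = 16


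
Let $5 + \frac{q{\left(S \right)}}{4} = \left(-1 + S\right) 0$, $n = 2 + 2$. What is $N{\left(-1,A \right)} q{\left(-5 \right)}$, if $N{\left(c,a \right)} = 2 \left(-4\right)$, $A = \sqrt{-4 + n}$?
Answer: $160$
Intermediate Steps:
$n = 4$
$A = 0$ ($A = \sqrt{-4 + 4} = \sqrt{0} = 0$)
$q{\left(S \right)} = -20$ ($q{\left(S \right)} = -20 + 4 \left(-1 + S\right) 0 = -20 + 4 \cdot 0 = -20 + 0 = -20$)
$N{\left(c,a \right)} = -8$
$N{\left(-1,A \right)} q{\left(-5 \right)} = \left(-8\right) \left(-20\right) = 160$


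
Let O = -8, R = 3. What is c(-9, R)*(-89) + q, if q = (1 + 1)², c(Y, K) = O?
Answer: 716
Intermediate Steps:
c(Y, K) = -8
q = 4 (q = 2² = 4)
c(-9, R)*(-89) + q = -8*(-89) + 4 = 712 + 4 = 716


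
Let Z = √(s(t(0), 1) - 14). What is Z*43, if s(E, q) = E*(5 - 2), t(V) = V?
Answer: 43*I*√14 ≈ 160.89*I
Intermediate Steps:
s(E, q) = 3*E (s(E, q) = E*3 = 3*E)
Z = I*√14 (Z = √(3*0 - 14) = √(0 - 14) = √(-14) = I*√14 ≈ 3.7417*I)
Z*43 = (I*√14)*43 = 43*I*√14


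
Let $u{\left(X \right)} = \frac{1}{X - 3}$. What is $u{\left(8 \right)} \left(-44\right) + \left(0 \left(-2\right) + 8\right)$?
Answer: $- \frac{4}{5} \approx -0.8$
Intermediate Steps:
$u{\left(X \right)} = \frac{1}{-3 + X}$
$u{\left(8 \right)} \left(-44\right) + \left(0 \left(-2\right) + 8\right) = \frac{1}{-3 + 8} \left(-44\right) + \left(0 \left(-2\right) + 8\right) = \frac{1}{5} \left(-44\right) + \left(0 + 8\right) = \frac{1}{5} \left(-44\right) + 8 = - \frac{44}{5} + 8 = - \frac{4}{5}$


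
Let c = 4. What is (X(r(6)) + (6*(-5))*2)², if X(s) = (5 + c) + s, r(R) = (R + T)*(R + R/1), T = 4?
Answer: 4761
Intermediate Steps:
r(R) = 2*R*(4 + R) (r(R) = (R + 4)*(R + R/1) = (4 + R)*(R + R*1) = (4 + R)*(R + R) = (4 + R)*(2*R) = 2*R*(4 + R))
X(s) = 9 + s (X(s) = (5 + 4) + s = 9 + s)
(X(r(6)) + (6*(-5))*2)² = ((9 + 2*6*(4 + 6)) + (6*(-5))*2)² = ((9 + 2*6*10) - 30*2)² = ((9 + 120) - 60)² = (129 - 60)² = 69² = 4761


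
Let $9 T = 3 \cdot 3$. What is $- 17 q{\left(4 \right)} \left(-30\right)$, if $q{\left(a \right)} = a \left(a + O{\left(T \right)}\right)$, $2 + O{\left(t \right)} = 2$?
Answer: $8160$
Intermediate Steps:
$T = 1$ ($T = \frac{3 \cdot 3}{9} = \frac{1}{9} \cdot 9 = 1$)
$O{\left(t \right)} = 0$ ($O{\left(t \right)} = -2 + 2 = 0$)
$q{\left(a \right)} = a^{2}$ ($q{\left(a \right)} = a \left(a + 0\right) = a a = a^{2}$)
$- 17 q{\left(4 \right)} \left(-30\right) = - 17 \cdot 4^{2} \left(-30\right) = \left(-17\right) 16 \left(-30\right) = \left(-272\right) \left(-30\right) = 8160$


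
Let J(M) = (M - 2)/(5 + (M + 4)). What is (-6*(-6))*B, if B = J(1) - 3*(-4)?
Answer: 2142/5 ≈ 428.40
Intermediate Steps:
J(M) = (-2 + M)/(9 + M) (J(M) = (-2 + M)/(5 + (4 + M)) = (-2 + M)/(9 + M))
B = 119/10 (B = (-2 + 1)/(9 + 1) - 3*(-4) = -1/10 + 12 = (⅒)*(-1) + 12 = -⅒ + 12 = 119/10 ≈ 11.900)
(-6*(-6))*B = -6*(-6)*(119/10) = 36*(119/10) = 2142/5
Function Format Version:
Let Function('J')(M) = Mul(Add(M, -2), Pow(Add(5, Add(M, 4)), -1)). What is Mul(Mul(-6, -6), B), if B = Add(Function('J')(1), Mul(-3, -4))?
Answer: Rational(2142, 5) ≈ 428.40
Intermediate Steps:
Function('J')(M) = Mul(Pow(Add(9, M), -1), Add(-2, M)) (Function('J')(M) = Mul(Add(-2, M), Pow(Add(5, Add(4, M)), -1)) = Mul(Add(-2, M), Pow(Add(9, M), -1)) = Mul(Pow(Add(9, M), -1), Add(-2, M)))
B = Rational(119, 10) (B = Add(Mul(Pow(Add(9, 1), -1), Add(-2, 1)), Mul(-3, -4)) = Add(Mul(Pow(10, -1), -1), 12) = Add(Mul(Rational(1, 10), -1), 12) = Add(Rational(-1, 10), 12) = Rational(119, 10) ≈ 11.900)
Mul(Mul(-6, -6), B) = Mul(Mul(-6, -6), Rational(119, 10)) = Mul(36, Rational(119, 10)) = Rational(2142, 5)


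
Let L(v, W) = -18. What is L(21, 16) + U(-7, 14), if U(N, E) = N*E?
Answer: -116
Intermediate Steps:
U(N, E) = E*N
L(21, 16) + U(-7, 14) = -18 + 14*(-7) = -18 - 98 = -116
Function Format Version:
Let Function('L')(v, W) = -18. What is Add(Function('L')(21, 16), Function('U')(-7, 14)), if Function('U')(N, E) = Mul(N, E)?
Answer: -116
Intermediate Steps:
Function('U')(N, E) = Mul(E, N)
Add(Function('L')(21, 16), Function('U')(-7, 14)) = Add(-18, Mul(14, -7)) = Add(-18, -98) = -116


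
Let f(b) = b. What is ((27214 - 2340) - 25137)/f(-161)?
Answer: 263/161 ≈ 1.6335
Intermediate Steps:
((27214 - 2340) - 25137)/f(-161) = ((27214 - 2340) - 25137)/(-161) = (24874 - 25137)*(-1/161) = -263*(-1/161) = 263/161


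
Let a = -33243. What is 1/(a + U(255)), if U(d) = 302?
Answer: -1/32941 ≈ -3.0357e-5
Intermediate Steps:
1/(a + U(255)) = 1/(-33243 + 302) = 1/(-32941) = -1/32941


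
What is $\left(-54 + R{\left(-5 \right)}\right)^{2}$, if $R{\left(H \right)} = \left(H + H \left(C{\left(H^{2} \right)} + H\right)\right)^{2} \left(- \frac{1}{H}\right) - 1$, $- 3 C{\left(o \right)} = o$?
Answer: $\frac{40322500}{81} \approx 4.9781 \cdot 10^{5}$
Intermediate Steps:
$C{\left(o \right)} = - \frac{o}{3}$
$R{\left(H \right)} = -1 - \frac{\left(H + H \left(H - \frac{H^{2}}{3}\right)\right)^{2}}{H}$ ($R{\left(H \right)} = \left(H + H \left(- \frac{H^{2}}{3} + H\right)\right)^{2} \left(- \frac{1}{H}\right) - 1 = \left(H + H \left(H - \frac{H^{2}}{3}\right)\right)^{2} \left(- \frac{1}{H}\right) - 1 = - \frac{\left(H + H \left(H - \frac{H^{2}}{3}\right)\right)^{2}}{H} - 1 = -1 - \frac{\left(H + H \left(H - \frac{H^{2}}{3}\right)\right)^{2}}{H}$)
$\left(-54 + R{\left(-5 \right)}\right)^{2} = \left(-54 - \left(1 - \frac{5 \left(3 - \left(-5\right)^{2} + 3 \left(-5\right)\right)^{2}}{9}\right)\right)^{2} = \left(-54 - \left(1 - \frac{5 \left(3 - 25 - 15\right)^{2}}{9}\right)\right)^{2} = \left(-54 - \left(1 - \frac{5 \left(-37\right)^{2}}{9}\right)\right)^{2} = \left(-54 - \left(1 - \frac{6845}{9}\right)\right)^{2} = \left(-54 + \left(-1 + \frac{6845}{9}\right)\right)^{2} = \left(-54 + \frac{6836}{9}\right)^{2} = \left(\frac{6350}{9}\right)^{2} = \frac{40322500}{81}$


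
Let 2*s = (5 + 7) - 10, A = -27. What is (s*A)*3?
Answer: -81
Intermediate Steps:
s = 1 (s = ((5 + 7) - 10)/2 = (12 - 10)/2 = (½)*2 = 1)
(s*A)*3 = (1*(-27))*3 = -27*3 = -81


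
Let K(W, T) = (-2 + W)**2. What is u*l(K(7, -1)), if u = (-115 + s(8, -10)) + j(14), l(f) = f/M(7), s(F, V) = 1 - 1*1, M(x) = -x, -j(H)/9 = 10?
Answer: 5125/7 ≈ 732.14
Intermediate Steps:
j(H) = -90 (j(H) = -9*10 = -90)
s(F, V) = 0 (s(F, V) = 1 - 1 = 0)
l(f) = -f/7 (l(f) = f/((-1*7)) = f/(-7) = f*(-1/7) = -f/7)
u = -205 (u = (-115 + 0) - 90 = -115 - 90 = -205)
u*l(K(7, -1)) = -(-205)*(-2 + 7)**2/7 = -(-205)*5**2/7 = -(-205)*25/7 = -205*(-25/7) = 5125/7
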